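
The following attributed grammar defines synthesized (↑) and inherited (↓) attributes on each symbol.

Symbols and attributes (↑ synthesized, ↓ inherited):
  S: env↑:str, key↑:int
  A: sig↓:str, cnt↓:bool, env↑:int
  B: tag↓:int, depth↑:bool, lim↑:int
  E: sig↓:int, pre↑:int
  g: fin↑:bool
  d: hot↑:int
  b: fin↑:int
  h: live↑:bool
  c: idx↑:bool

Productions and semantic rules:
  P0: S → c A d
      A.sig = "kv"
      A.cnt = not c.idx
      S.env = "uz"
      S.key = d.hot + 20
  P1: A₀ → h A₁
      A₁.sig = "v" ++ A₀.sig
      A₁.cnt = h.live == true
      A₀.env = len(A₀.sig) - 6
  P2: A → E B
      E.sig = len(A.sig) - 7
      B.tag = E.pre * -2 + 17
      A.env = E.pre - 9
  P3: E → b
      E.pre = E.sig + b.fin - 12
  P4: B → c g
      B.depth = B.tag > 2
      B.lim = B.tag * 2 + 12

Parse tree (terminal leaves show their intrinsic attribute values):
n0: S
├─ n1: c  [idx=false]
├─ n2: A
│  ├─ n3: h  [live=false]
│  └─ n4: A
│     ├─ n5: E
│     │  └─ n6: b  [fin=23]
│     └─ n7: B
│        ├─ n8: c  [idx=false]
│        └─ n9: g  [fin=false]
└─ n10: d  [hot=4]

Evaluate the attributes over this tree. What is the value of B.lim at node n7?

1. n1.idx = false  [terminal]
2. n2.sig = "kv"  ["kv"]
3. n2.cnt = true  [not c.idx]
4. n3.live = false  [terminal]
5. n4.sig = "vkv"  ["v" ++ A₀.sig]
6. n4.cnt = false  [h.live == true]
7. n5.sig = -4  [len(A.sig) - 7]
8. n6.fin = 23  [terminal]
9. n5.pre = 7  [E.sig + b.fin - 12]
10. n7.tag = 3  [E.pre * -2 + 17]
11. n8.idx = false  [terminal]
12. n9.fin = false  [terminal]
13. n7.depth = true  [B.tag > 2]
14. n7.lim = 18  [B.tag * 2 + 12]
15. n4.env = -2  [E.pre - 9]
16. n2.env = -4  [len(A₀.sig) - 6]
17. n10.hot = 4  [terminal]
18. n0.env = "uz"  ["uz"]
19. n0.key = 24  [d.hot + 20]

18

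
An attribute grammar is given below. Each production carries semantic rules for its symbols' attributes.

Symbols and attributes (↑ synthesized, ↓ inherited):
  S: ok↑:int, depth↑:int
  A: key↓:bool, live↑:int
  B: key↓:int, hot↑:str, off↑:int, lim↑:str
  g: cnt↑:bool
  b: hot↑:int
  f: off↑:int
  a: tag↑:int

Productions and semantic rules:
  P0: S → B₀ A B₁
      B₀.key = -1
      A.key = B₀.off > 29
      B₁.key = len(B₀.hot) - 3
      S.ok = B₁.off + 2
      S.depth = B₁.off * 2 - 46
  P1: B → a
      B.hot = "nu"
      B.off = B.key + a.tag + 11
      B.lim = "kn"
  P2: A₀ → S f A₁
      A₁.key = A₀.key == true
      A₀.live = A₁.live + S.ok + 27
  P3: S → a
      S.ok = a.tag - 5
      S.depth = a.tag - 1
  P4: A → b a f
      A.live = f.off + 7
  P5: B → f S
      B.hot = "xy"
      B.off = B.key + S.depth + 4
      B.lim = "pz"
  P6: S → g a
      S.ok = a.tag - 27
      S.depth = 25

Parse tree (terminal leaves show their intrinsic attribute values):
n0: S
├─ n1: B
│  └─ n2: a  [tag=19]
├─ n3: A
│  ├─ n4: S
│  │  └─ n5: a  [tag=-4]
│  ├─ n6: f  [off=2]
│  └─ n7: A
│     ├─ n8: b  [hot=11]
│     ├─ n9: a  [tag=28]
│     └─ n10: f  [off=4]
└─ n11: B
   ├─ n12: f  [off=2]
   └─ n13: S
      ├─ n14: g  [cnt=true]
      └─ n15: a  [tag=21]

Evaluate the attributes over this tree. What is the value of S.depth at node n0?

1. n1.key = -1  [-1]
2. n2.tag = 19  [terminal]
3. n1.hot = "nu"  ["nu"]
4. n1.off = 29  [B.key + a.tag + 11]
5. n1.lim = "kn"  ["kn"]
6. n3.key = false  [B₀.off > 29]
7. n5.tag = -4  [terminal]
8. n4.ok = -9  [a.tag - 5]
9. n4.depth = -5  [a.tag - 1]
10. n6.off = 2  [terminal]
11. n7.key = false  [A₀.key == true]
12. n8.hot = 11  [terminal]
13. n9.tag = 28  [terminal]
14. n10.off = 4  [terminal]
15. n7.live = 11  [f.off + 7]
16. n3.live = 29  [A₁.live + S.ok + 27]
17. n11.key = -1  [len(B₀.hot) - 3]
18. n12.off = 2  [terminal]
19. n14.cnt = true  [terminal]
20. n15.tag = 21  [terminal]
21. n13.ok = -6  [a.tag - 27]
22. n13.depth = 25  [25]
23. n11.hot = "xy"  ["xy"]
24. n11.off = 28  [B.key + S.depth + 4]
25. n11.lim = "pz"  ["pz"]
26. n0.ok = 30  [B₁.off + 2]
27. n0.depth = 10  [B₁.off * 2 - 46]

10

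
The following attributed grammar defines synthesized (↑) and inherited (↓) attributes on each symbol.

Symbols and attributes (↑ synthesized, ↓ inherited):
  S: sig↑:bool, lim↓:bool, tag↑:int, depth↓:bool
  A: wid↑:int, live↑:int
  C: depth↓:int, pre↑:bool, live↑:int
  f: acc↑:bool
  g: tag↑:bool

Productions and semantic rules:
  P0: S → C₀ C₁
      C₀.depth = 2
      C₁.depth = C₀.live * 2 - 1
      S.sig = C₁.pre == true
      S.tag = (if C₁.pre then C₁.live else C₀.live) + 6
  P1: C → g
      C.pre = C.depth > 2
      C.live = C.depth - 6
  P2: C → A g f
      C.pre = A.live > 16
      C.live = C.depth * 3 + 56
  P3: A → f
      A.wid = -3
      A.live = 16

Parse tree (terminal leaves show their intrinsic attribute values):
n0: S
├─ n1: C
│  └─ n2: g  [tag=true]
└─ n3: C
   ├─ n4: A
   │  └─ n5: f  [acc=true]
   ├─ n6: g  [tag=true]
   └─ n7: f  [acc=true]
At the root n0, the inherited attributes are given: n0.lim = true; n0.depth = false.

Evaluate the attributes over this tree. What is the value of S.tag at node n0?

2

1. n0.lim = true  [given at root]
2. n0.depth = false  [given at root]
3. n1.depth = 2  [2]
4. n2.tag = true  [terminal]
5. n1.pre = false  [C.depth > 2]
6. n1.live = -4  [C.depth - 6]
7. n3.depth = -9  [C₀.live * 2 - 1]
8. n5.acc = true  [terminal]
9. n4.wid = -3  [-3]
10. n4.live = 16  [16]
11. n6.tag = true  [terminal]
12. n7.acc = true  [terminal]
13. n3.pre = false  [A.live > 16]
14. n3.live = 29  [C.depth * 3 + 56]
15. n0.sig = false  [C₁.pre == true]
16. n0.tag = 2  [(if C₁.pre then C₁.live else C₀.live) + 6]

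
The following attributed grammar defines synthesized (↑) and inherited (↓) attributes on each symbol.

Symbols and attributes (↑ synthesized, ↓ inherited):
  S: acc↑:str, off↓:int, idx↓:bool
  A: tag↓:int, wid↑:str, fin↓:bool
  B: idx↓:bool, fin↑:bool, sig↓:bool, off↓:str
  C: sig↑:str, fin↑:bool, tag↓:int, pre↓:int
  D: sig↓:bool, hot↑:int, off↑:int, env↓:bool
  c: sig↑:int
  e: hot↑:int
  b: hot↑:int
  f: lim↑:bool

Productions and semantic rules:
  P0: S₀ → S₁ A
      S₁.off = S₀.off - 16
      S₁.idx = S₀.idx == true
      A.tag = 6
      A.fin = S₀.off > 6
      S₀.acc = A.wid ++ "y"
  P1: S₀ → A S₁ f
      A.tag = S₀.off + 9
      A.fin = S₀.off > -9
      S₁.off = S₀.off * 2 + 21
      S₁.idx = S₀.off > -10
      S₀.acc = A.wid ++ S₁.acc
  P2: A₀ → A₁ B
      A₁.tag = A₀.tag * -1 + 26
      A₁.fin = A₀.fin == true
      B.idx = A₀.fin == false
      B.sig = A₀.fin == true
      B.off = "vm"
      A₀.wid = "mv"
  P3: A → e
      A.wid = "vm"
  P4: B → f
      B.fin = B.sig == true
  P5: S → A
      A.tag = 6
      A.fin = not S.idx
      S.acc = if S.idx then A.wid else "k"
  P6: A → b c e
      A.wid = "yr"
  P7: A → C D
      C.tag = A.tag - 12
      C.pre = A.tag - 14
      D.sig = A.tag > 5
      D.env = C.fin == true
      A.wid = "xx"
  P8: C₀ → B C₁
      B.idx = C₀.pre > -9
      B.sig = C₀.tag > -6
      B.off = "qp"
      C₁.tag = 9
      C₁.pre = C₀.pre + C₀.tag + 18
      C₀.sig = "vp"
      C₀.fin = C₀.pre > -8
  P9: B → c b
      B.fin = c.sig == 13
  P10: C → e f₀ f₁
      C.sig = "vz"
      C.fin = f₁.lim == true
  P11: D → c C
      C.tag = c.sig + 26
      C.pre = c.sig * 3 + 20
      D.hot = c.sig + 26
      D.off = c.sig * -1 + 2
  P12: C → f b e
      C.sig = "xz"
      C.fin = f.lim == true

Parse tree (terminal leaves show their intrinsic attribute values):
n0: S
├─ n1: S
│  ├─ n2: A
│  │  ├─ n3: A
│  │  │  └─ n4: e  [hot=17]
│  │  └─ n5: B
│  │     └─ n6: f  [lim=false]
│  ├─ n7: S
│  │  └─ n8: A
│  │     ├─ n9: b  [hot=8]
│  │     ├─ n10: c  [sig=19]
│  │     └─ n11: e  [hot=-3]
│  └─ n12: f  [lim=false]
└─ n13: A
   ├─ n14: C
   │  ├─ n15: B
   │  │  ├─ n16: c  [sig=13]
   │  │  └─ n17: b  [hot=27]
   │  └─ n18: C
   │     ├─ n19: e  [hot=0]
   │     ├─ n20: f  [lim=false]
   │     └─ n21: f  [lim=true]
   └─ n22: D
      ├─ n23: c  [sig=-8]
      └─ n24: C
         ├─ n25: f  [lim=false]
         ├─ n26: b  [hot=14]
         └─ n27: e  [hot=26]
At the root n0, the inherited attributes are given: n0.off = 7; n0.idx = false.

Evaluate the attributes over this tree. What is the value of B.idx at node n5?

1. n0.off = 7  [given at root]
2. n0.idx = false  [given at root]
3. n1.off = -9  [S₀.off - 16]
4. n1.idx = false  [S₀.idx == true]
5. n2.tag = 0  [S₀.off + 9]
6. n2.fin = false  [S₀.off > -9]
7. n3.tag = 26  [A₀.tag * -1 + 26]
8. n3.fin = false  [A₀.fin == true]
9. n4.hot = 17  [terminal]
10. n3.wid = "vm"  ["vm"]
11. n5.idx = true  [A₀.fin == false]
12. n5.sig = false  [A₀.fin == true]
13. n5.off = "vm"  ["vm"]
14. n6.lim = false  [terminal]
15. n5.fin = false  [B.sig == true]
16. n2.wid = "mv"  ["mv"]
17. n7.off = 3  [S₀.off * 2 + 21]
18. n7.idx = true  [S₀.off > -10]
19. n8.tag = 6  [6]
20. n8.fin = false  [not S.idx]
21. n9.hot = 8  [terminal]
22. n10.sig = 19  [terminal]
23. n11.hot = -3  [terminal]
24. n8.wid = "yr"  ["yr"]
25. n7.acc = "yr"  [if S.idx then A.wid else "k"]
26. n12.lim = false  [terminal]
27. n1.acc = "mvyr"  [A.wid ++ S₁.acc]
28. n13.tag = 6  [6]
29. n13.fin = true  [S₀.off > 6]
30. n14.tag = -6  [A.tag - 12]
31. n14.pre = -8  [A.tag - 14]
32. n15.idx = true  [C₀.pre > -9]
33. n15.sig = false  [C₀.tag > -6]
34. n15.off = "qp"  ["qp"]
35. n16.sig = 13  [terminal]
36. n17.hot = 27  [terminal]
37. n15.fin = true  [c.sig == 13]
38. n18.tag = 9  [9]
39. n18.pre = 4  [C₀.pre + C₀.tag + 18]
40. n19.hot = 0  [terminal]
41. n20.lim = false  [terminal]
42. n21.lim = true  [terminal]
43. n18.sig = "vz"  ["vz"]
44. n18.fin = true  [f₁.lim == true]
45. n14.sig = "vp"  ["vp"]
46. n14.fin = false  [C₀.pre > -8]
47. n22.sig = true  [A.tag > 5]
48. n22.env = false  [C.fin == true]
49. n23.sig = -8  [terminal]
50. n24.tag = 18  [c.sig + 26]
51. n24.pre = -4  [c.sig * 3 + 20]
52. n25.lim = false  [terminal]
53. n26.hot = 14  [terminal]
54. n27.hot = 26  [terminal]
55. n24.sig = "xz"  ["xz"]
56. n24.fin = false  [f.lim == true]
57. n22.hot = 18  [c.sig + 26]
58. n22.off = 10  [c.sig * -1 + 2]
59. n13.wid = "xx"  ["xx"]
60. n0.acc = "xxy"  [A.wid ++ "y"]

true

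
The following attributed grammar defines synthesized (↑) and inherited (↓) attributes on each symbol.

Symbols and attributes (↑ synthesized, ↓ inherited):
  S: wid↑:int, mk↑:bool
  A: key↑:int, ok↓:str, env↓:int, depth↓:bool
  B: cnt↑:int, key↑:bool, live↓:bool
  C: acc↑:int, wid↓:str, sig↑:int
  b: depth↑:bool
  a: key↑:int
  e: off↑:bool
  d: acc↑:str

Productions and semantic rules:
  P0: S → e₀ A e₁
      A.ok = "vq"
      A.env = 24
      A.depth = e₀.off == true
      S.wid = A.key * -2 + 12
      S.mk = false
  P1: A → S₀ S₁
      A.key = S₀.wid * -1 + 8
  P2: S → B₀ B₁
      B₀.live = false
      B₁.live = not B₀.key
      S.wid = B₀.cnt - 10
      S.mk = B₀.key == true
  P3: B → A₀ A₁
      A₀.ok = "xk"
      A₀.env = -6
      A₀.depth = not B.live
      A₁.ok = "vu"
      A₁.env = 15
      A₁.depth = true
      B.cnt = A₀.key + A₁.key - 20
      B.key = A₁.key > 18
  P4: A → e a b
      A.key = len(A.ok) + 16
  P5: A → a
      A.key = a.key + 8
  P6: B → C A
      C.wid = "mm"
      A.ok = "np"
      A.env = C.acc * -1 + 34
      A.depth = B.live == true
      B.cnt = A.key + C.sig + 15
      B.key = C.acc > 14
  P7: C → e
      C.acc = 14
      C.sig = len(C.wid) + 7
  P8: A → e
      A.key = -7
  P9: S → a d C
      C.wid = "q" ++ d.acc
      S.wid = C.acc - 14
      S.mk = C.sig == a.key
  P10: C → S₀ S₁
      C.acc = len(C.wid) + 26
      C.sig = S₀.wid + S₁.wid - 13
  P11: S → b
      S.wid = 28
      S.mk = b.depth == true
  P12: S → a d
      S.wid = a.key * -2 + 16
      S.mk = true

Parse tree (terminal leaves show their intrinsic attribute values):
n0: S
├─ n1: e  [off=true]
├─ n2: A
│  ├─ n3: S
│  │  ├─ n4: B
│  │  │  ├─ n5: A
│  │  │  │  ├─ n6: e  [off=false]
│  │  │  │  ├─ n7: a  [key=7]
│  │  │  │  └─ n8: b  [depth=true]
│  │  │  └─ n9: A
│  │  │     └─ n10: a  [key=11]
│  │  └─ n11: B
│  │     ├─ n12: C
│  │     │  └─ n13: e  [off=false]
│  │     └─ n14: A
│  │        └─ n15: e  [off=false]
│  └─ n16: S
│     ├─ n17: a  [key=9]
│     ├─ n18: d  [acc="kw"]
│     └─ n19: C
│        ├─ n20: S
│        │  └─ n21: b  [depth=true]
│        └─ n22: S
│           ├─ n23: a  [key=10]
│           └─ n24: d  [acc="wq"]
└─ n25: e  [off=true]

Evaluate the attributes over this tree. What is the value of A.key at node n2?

1. n1.off = true  [terminal]
2. n2.ok = "vq"  ["vq"]
3. n2.env = 24  [24]
4. n2.depth = true  [e₀.off == true]
5. n4.live = false  [false]
6. n5.ok = "xk"  ["xk"]
7. n5.env = -6  [-6]
8. n5.depth = true  [not B.live]
9. n6.off = false  [terminal]
10. n7.key = 7  [terminal]
11. n8.depth = true  [terminal]
12. n5.key = 18  [len(A.ok) + 16]
13. n9.ok = "vu"  ["vu"]
14. n9.env = 15  [15]
15. n9.depth = true  [true]
16. n10.key = 11  [terminal]
17. n9.key = 19  [a.key + 8]
18. n4.cnt = 17  [A₀.key + A₁.key - 20]
19. n4.key = true  [A₁.key > 18]
20. n11.live = false  [not B₀.key]
21. n12.wid = "mm"  ["mm"]
22. n13.off = false  [terminal]
23. n12.acc = 14  [14]
24. n12.sig = 9  [len(C.wid) + 7]
25. n14.ok = "np"  ["np"]
26. n14.env = 20  [C.acc * -1 + 34]
27. n14.depth = false  [B.live == true]
28. n15.off = false  [terminal]
29. n14.key = -7  [-7]
30. n11.cnt = 17  [A.key + C.sig + 15]
31. n11.key = false  [C.acc > 14]
32. n3.wid = 7  [B₀.cnt - 10]
33. n3.mk = true  [B₀.key == true]
34. n17.key = 9  [terminal]
35. n18.acc = "kw"  [terminal]
36. n19.wid = "qkw"  ["q" ++ d.acc]
37. n21.depth = true  [terminal]
38. n20.wid = 28  [28]
39. n20.mk = true  [b.depth == true]
40. n23.key = 10  [terminal]
41. n24.acc = "wq"  [terminal]
42. n22.wid = -4  [a.key * -2 + 16]
43. n22.mk = true  [true]
44. n19.acc = 29  [len(C.wid) + 26]
45. n19.sig = 11  [S₀.wid + S₁.wid - 13]
46. n16.wid = 15  [C.acc - 14]
47. n16.mk = false  [C.sig == a.key]
48. n2.key = 1  [S₀.wid * -1 + 8]
49. n25.off = true  [terminal]
50. n0.wid = 10  [A.key * -2 + 12]
51. n0.mk = false  [false]

1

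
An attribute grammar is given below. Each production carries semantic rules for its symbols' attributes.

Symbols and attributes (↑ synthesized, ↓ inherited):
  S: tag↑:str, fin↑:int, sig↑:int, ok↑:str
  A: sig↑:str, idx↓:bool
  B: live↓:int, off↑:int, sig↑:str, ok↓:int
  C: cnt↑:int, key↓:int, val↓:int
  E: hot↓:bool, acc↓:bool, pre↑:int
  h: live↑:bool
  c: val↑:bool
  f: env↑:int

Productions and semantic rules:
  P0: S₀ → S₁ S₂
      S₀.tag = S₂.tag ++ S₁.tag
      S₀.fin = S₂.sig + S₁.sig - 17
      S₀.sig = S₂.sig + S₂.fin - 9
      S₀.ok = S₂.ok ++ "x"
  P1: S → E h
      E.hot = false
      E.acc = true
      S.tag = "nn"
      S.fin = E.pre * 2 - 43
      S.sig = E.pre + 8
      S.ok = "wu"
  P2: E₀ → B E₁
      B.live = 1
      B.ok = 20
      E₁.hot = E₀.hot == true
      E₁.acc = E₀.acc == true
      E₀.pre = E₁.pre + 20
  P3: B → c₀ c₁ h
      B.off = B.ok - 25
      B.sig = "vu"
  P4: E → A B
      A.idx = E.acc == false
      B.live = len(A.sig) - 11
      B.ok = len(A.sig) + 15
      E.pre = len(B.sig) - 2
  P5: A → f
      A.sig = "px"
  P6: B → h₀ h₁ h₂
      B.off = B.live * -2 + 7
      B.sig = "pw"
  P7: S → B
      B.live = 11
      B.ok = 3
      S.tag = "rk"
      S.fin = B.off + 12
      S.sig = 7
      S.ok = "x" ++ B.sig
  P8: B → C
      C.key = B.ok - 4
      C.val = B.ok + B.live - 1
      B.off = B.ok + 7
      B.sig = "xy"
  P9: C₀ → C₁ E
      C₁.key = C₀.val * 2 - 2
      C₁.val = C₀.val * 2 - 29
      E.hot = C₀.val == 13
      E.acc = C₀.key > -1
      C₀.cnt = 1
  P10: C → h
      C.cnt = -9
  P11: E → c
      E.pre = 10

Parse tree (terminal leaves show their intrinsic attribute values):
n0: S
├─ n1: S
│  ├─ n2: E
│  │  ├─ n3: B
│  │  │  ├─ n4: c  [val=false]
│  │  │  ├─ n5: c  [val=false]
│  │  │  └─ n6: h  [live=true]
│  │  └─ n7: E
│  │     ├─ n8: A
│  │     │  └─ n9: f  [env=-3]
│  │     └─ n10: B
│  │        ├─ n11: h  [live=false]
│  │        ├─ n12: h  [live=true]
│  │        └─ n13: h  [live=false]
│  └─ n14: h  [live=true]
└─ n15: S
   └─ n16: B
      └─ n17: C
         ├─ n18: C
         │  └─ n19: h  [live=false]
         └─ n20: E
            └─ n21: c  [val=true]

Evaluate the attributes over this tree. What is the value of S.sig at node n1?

28

1. n2.hot = false  [false]
2. n2.acc = true  [true]
3. n3.live = 1  [1]
4. n3.ok = 20  [20]
5. n4.val = false  [terminal]
6. n5.val = false  [terminal]
7. n6.live = true  [terminal]
8. n3.off = -5  [B.ok - 25]
9. n3.sig = "vu"  ["vu"]
10. n7.hot = false  [E₀.hot == true]
11. n7.acc = true  [E₀.acc == true]
12. n8.idx = false  [E.acc == false]
13. n9.env = -3  [terminal]
14. n8.sig = "px"  ["px"]
15. n10.live = -9  [len(A.sig) - 11]
16. n10.ok = 17  [len(A.sig) + 15]
17. n11.live = false  [terminal]
18. n12.live = true  [terminal]
19. n13.live = false  [terminal]
20. n10.off = 25  [B.live * -2 + 7]
21. n10.sig = "pw"  ["pw"]
22. n7.pre = 0  [len(B.sig) - 2]
23. n2.pre = 20  [E₁.pre + 20]
24. n14.live = true  [terminal]
25. n1.tag = "nn"  ["nn"]
26. n1.fin = -3  [E.pre * 2 - 43]
27. n1.sig = 28  [E.pre + 8]
28. n1.ok = "wu"  ["wu"]
29. n16.live = 11  [11]
30. n16.ok = 3  [3]
31. n17.key = -1  [B.ok - 4]
32. n17.val = 13  [B.ok + B.live - 1]
33. n18.key = 24  [C₀.val * 2 - 2]
34. n18.val = -3  [C₀.val * 2 - 29]
35. n19.live = false  [terminal]
36. n18.cnt = -9  [-9]
37. n20.hot = true  [C₀.val == 13]
38. n20.acc = false  [C₀.key > -1]
39. n21.val = true  [terminal]
40. n20.pre = 10  [10]
41. n17.cnt = 1  [1]
42. n16.off = 10  [B.ok + 7]
43. n16.sig = "xy"  ["xy"]
44. n15.tag = "rk"  ["rk"]
45. n15.fin = 22  [B.off + 12]
46. n15.sig = 7  [7]
47. n15.ok = "xxy"  ["x" ++ B.sig]
48. n0.tag = "rknn"  [S₂.tag ++ S₁.tag]
49. n0.fin = 18  [S₂.sig + S₁.sig - 17]
50. n0.sig = 20  [S₂.sig + S₂.fin - 9]
51. n0.ok = "xxyx"  [S₂.ok ++ "x"]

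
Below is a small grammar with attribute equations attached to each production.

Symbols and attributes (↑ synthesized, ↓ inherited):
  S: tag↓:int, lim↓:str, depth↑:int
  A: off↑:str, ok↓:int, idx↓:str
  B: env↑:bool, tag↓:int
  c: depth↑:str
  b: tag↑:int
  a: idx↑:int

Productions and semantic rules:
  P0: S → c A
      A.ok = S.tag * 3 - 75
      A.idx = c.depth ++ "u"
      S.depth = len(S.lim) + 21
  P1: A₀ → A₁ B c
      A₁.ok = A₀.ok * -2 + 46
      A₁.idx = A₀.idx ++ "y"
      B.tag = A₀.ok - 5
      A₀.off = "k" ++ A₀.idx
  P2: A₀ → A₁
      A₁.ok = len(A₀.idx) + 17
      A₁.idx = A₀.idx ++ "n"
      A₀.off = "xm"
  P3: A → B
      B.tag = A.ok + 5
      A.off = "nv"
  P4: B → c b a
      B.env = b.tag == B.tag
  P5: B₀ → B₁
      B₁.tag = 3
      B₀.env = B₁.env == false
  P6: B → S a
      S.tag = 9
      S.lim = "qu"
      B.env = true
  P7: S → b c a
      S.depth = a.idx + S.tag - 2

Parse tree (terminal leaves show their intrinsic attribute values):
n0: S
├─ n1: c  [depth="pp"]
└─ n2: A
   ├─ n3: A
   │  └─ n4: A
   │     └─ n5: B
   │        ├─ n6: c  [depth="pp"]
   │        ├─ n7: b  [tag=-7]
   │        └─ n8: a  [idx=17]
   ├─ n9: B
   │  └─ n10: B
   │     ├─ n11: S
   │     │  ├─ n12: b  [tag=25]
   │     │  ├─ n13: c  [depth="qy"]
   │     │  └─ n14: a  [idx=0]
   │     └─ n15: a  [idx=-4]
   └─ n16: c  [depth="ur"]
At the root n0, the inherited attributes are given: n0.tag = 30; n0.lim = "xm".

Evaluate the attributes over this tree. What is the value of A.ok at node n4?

1. n0.tag = 30  [given at root]
2. n0.lim = "xm"  [given at root]
3. n1.depth = "pp"  [terminal]
4. n2.ok = 15  [S.tag * 3 - 75]
5. n2.idx = "ppu"  [c.depth ++ "u"]
6. n3.ok = 16  [A₀.ok * -2 + 46]
7. n3.idx = "ppuy"  [A₀.idx ++ "y"]
8. n4.ok = 21  [len(A₀.idx) + 17]
9. n4.idx = "ppuyn"  [A₀.idx ++ "n"]
10. n5.tag = 26  [A.ok + 5]
11. n6.depth = "pp"  [terminal]
12. n7.tag = -7  [terminal]
13. n8.idx = 17  [terminal]
14. n5.env = false  [b.tag == B.tag]
15. n4.off = "nv"  ["nv"]
16. n3.off = "xm"  ["xm"]
17. n9.tag = 10  [A₀.ok - 5]
18. n10.tag = 3  [3]
19. n11.tag = 9  [9]
20. n11.lim = "qu"  ["qu"]
21. n12.tag = 25  [terminal]
22. n13.depth = "qy"  [terminal]
23. n14.idx = 0  [terminal]
24. n11.depth = 7  [a.idx + S.tag - 2]
25. n15.idx = -4  [terminal]
26. n10.env = true  [true]
27. n9.env = false  [B₁.env == false]
28. n16.depth = "ur"  [terminal]
29. n2.off = "kppu"  ["k" ++ A₀.idx]
30. n0.depth = 23  [len(S.lim) + 21]

21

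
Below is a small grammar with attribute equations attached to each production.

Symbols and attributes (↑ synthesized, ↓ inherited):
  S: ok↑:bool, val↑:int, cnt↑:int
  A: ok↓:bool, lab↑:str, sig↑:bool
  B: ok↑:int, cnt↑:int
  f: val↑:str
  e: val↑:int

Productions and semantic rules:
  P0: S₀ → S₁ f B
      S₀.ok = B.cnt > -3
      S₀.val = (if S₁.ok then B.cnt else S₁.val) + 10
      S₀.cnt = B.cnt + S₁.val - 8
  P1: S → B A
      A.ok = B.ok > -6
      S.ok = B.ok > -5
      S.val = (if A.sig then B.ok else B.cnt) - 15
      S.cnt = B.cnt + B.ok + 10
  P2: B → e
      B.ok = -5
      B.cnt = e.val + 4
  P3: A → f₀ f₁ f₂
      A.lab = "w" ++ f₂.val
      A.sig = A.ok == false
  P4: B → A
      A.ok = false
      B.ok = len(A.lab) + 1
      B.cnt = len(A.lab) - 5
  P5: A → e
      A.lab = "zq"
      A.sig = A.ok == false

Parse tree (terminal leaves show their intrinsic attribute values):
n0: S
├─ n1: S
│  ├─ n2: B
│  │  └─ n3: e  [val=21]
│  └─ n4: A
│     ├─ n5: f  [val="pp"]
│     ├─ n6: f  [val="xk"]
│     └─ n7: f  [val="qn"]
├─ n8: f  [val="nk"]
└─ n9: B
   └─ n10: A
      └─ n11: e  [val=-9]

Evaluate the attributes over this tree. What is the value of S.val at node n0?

20

1. n3.val = 21  [terminal]
2. n2.ok = -5  [-5]
3. n2.cnt = 25  [e.val + 4]
4. n4.ok = true  [B.ok > -6]
5. n5.val = "pp"  [terminal]
6. n6.val = "xk"  [terminal]
7. n7.val = "qn"  [terminal]
8. n4.lab = "wqn"  ["w" ++ f₂.val]
9. n4.sig = false  [A.ok == false]
10. n1.ok = false  [B.ok > -5]
11. n1.val = 10  [(if A.sig then B.ok else B.cnt) - 15]
12. n1.cnt = 30  [B.cnt + B.ok + 10]
13. n8.val = "nk"  [terminal]
14. n10.ok = false  [false]
15. n11.val = -9  [terminal]
16. n10.lab = "zq"  ["zq"]
17. n10.sig = true  [A.ok == false]
18. n9.ok = 3  [len(A.lab) + 1]
19. n9.cnt = -3  [len(A.lab) - 5]
20. n0.ok = false  [B.cnt > -3]
21. n0.val = 20  [(if S₁.ok then B.cnt else S₁.val) + 10]
22. n0.cnt = -1  [B.cnt + S₁.val - 8]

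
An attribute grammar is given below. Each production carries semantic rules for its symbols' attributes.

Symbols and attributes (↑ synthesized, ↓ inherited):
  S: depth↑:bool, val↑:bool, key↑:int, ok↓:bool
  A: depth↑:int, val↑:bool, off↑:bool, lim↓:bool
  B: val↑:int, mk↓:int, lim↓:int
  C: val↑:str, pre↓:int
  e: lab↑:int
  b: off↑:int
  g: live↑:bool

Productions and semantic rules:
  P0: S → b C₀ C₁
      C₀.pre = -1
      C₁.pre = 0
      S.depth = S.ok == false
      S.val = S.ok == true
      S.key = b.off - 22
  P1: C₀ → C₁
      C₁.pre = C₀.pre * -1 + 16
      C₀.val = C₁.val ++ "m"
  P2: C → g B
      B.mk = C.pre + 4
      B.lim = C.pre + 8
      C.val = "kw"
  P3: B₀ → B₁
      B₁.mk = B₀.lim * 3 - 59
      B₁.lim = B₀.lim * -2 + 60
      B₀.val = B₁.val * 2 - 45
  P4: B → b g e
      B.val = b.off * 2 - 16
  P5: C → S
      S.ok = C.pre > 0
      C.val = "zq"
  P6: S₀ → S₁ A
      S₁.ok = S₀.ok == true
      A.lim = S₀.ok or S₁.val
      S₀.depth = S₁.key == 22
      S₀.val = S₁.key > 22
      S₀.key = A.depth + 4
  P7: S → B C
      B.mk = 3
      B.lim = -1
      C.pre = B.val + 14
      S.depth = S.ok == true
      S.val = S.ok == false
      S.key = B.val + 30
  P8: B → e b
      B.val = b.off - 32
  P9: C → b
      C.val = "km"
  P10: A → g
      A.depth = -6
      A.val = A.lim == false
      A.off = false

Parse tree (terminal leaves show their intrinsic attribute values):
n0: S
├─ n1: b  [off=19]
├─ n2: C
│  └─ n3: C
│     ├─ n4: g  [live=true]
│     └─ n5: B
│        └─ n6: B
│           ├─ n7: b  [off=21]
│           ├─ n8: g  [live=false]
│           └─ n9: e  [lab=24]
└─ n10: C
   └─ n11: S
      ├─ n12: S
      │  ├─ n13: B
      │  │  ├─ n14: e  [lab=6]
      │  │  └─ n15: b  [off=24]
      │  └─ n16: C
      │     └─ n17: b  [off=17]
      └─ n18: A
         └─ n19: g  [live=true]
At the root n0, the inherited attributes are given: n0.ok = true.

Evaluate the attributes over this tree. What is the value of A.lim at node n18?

true

1. n0.ok = true  [given at root]
2. n1.off = 19  [terminal]
3. n2.pre = -1  [-1]
4. n3.pre = 17  [C₀.pre * -1 + 16]
5. n4.live = true  [terminal]
6. n5.mk = 21  [C.pre + 4]
7. n5.lim = 25  [C.pre + 8]
8. n6.mk = 16  [B₀.lim * 3 - 59]
9. n6.lim = 10  [B₀.lim * -2 + 60]
10. n7.off = 21  [terminal]
11. n8.live = false  [terminal]
12. n9.lab = 24  [terminal]
13. n6.val = 26  [b.off * 2 - 16]
14. n5.val = 7  [B₁.val * 2 - 45]
15. n3.val = "kw"  ["kw"]
16. n2.val = "kwm"  [C₁.val ++ "m"]
17. n10.pre = 0  [0]
18. n11.ok = false  [C.pre > 0]
19. n12.ok = false  [S₀.ok == true]
20. n13.mk = 3  [3]
21. n13.lim = -1  [-1]
22. n14.lab = 6  [terminal]
23. n15.off = 24  [terminal]
24. n13.val = -8  [b.off - 32]
25. n16.pre = 6  [B.val + 14]
26. n17.off = 17  [terminal]
27. n16.val = "km"  ["km"]
28. n12.depth = false  [S.ok == true]
29. n12.val = true  [S.ok == false]
30. n12.key = 22  [B.val + 30]
31. n18.lim = true  [S₀.ok or S₁.val]
32. n19.live = true  [terminal]
33. n18.depth = -6  [-6]
34. n18.val = false  [A.lim == false]
35. n18.off = false  [false]
36. n11.depth = true  [S₁.key == 22]
37. n11.val = false  [S₁.key > 22]
38. n11.key = -2  [A.depth + 4]
39. n10.val = "zq"  ["zq"]
40. n0.depth = false  [S.ok == false]
41. n0.val = true  [S.ok == true]
42. n0.key = -3  [b.off - 22]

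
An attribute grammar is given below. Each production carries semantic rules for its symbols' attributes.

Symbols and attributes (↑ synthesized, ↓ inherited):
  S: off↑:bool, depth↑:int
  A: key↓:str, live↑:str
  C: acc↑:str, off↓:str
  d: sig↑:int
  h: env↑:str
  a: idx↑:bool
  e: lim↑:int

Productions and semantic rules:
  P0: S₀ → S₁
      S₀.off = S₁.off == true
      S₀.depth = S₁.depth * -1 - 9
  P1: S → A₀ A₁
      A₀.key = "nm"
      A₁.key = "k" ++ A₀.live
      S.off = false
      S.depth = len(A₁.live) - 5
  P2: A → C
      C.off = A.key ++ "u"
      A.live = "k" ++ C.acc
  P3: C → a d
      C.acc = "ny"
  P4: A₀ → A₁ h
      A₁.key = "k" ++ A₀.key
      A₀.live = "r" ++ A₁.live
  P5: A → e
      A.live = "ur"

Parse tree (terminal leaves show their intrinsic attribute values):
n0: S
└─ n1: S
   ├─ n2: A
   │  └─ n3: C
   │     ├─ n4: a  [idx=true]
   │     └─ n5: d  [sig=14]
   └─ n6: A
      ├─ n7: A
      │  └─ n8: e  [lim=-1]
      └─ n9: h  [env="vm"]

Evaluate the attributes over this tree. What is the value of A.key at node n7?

"kkkny"

1. n2.key = "nm"  ["nm"]
2. n3.off = "nmu"  [A.key ++ "u"]
3. n4.idx = true  [terminal]
4. n5.sig = 14  [terminal]
5. n3.acc = "ny"  ["ny"]
6. n2.live = "kny"  ["k" ++ C.acc]
7. n6.key = "kkny"  ["k" ++ A₀.live]
8. n7.key = "kkkny"  ["k" ++ A₀.key]
9. n8.lim = -1  [terminal]
10. n7.live = "ur"  ["ur"]
11. n9.env = "vm"  [terminal]
12. n6.live = "rur"  ["r" ++ A₁.live]
13. n1.off = false  [false]
14. n1.depth = -2  [len(A₁.live) - 5]
15. n0.off = false  [S₁.off == true]
16. n0.depth = -7  [S₁.depth * -1 - 9]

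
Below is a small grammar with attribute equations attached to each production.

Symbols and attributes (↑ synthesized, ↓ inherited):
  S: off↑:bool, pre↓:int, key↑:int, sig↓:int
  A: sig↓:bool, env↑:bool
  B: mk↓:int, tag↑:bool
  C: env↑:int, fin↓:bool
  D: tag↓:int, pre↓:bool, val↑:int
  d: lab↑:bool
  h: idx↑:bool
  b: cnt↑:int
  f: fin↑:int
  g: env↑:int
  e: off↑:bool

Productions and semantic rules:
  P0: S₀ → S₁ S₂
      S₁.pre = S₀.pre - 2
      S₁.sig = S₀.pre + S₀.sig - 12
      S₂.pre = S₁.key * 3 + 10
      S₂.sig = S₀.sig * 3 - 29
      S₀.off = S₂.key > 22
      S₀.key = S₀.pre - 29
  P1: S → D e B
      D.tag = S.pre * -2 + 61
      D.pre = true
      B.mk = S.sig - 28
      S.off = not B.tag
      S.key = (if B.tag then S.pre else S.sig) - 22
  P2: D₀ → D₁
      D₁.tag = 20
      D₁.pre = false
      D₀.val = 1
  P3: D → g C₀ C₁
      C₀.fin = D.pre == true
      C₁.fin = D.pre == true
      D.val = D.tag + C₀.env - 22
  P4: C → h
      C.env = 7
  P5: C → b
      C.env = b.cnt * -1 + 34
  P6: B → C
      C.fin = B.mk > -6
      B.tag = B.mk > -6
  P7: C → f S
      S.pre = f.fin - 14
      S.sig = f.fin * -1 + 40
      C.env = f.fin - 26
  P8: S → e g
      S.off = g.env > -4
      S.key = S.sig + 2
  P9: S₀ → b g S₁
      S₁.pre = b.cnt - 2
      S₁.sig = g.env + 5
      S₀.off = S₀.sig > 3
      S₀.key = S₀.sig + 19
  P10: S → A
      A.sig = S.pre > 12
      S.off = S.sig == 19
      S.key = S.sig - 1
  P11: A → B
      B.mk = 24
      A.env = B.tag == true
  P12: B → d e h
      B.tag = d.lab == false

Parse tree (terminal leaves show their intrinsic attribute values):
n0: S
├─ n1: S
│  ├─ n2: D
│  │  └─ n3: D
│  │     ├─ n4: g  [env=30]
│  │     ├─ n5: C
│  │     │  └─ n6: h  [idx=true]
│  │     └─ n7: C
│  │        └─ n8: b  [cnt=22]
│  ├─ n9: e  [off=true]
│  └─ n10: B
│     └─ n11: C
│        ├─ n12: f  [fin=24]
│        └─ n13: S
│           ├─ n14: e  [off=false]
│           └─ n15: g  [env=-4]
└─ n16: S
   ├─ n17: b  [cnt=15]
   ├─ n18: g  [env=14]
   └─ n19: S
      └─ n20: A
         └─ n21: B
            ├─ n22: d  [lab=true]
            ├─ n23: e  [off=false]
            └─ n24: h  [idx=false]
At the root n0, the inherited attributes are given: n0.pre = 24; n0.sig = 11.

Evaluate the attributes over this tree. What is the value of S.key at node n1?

0

1. n0.pre = 24  [given at root]
2. n0.sig = 11  [given at root]
3. n1.pre = 22  [S₀.pre - 2]
4. n1.sig = 23  [S₀.pre + S₀.sig - 12]
5. n2.tag = 17  [S.pre * -2 + 61]
6. n2.pre = true  [true]
7. n3.tag = 20  [20]
8. n3.pre = false  [false]
9. n4.env = 30  [terminal]
10. n5.fin = false  [D.pre == true]
11. n6.idx = true  [terminal]
12. n5.env = 7  [7]
13. n7.fin = false  [D.pre == true]
14. n8.cnt = 22  [terminal]
15. n7.env = 12  [b.cnt * -1 + 34]
16. n3.val = 5  [D.tag + C₀.env - 22]
17. n2.val = 1  [1]
18. n9.off = true  [terminal]
19. n10.mk = -5  [S.sig - 28]
20. n11.fin = true  [B.mk > -6]
21. n12.fin = 24  [terminal]
22. n13.pre = 10  [f.fin - 14]
23. n13.sig = 16  [f.fin * -1 + 40]
24. n14.off = false  [terminal]
25. n15.env = -4  [terminal]
26. n13.off = false  [g.env > -4]
27. n13.key = 18  [S.sig + 2]
28. n11.env = -2  [f.fin - 26]
29. n10.tag = true  [B.mk > -6]
30. n1.off = false  [not B.tag]
31. n1.key = 0  [(if B.tag then S.pre else S.sig) - 22]
32. n16.pre = 10  [S₁.key * 3 + 10]
33. n16.sig = 4  [S₀.sig * 3 - 29]
34. n17.cnt = 15  [terminal]
35. n18.env = 14  [terminal]
36. n19.pre = 13  [b.cnt - 2]
37. n19.sig = 19  [g.env + 5]
38. n20.sig = true  [S.pre > 12]
39. n21.mk = 24  [24]
40. n22.lab = true  [terminal]
41. n23.off = false  [terminal]
42. n24.idx = false  [terminal]
43. n21.tag = false  [d.lab == false]
44. n20.env = false  [B.tag == true]
45. n19.off = true  [S.sig == 19]
46. n19.key = 18  [S.sig - 1]
47. n16.off = true  [S₀.sig > 3]
48. n16.key = 23  [S₀.sig + 19]
49. n0.off = true  [S₂.key > 22]
50. n0.key = -5  [S₀.pre - 29]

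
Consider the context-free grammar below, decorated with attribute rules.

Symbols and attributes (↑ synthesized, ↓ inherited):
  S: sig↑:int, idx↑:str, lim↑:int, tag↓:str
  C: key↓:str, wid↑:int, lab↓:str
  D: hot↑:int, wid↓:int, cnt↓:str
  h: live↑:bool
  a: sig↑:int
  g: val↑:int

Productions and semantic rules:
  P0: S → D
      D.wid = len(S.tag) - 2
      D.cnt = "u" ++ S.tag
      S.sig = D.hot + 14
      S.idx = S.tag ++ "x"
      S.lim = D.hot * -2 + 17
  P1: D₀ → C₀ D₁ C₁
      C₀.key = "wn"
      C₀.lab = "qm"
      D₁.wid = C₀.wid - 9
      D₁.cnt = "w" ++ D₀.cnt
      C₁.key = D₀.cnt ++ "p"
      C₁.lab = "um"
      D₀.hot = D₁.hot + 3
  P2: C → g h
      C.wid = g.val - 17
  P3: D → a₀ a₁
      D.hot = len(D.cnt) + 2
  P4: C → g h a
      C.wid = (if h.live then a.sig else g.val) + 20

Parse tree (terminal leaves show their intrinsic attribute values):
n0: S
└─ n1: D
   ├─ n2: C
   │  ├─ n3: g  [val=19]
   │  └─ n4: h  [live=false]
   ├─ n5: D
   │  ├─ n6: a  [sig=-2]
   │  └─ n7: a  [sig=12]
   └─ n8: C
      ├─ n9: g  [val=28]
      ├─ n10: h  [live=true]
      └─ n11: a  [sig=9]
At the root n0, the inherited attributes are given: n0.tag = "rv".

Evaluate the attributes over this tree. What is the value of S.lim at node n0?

1. n0.tag = "rv"  [given at root]
2. n1.wid = 0  [len(S.tag) - 2]
3. n1.cnt = "urv"  ["u" ++ S.tag]
4. n2.key = "wn"  ["wn"]
5. n2.lab = "qm"  ["qm"]
6. n3.val = 19  [terminal]
7. n4.live = false  [terminal]
8. n2.wid = 2  [g.val - 17]
9. n5.wid = -7  [C₀.wid - 9]
10. n5.cnt = "wurv"  ["w" ++ D₀.cnt]
11. n6.sig = -2  [terminal]
12. n7.sig = 12  [terminal]
13. n5.hot = 6  [len(D.cnt) + 2]
14. n8.key = "urvp"  [D₀.cnt ++ "p"]
15. n8.lab = "um"  ["um"]
16. n9.val = 28  [terminal]
17. n10.live = true  [terminal]
18. n11.sig = 9  [terminal]
19. n8.wid = 29  [(if h.live then a.sig else g.val) + 20]
20. n1.hot = 9  [D₁.hot + 3]
21. n0.sig = 23  [D.hot + 14]
22. n0.idx = "rvx"  [S.tag ++ "x"]
23. n0.lim = -1  [D.hot * -2 + 17]

-1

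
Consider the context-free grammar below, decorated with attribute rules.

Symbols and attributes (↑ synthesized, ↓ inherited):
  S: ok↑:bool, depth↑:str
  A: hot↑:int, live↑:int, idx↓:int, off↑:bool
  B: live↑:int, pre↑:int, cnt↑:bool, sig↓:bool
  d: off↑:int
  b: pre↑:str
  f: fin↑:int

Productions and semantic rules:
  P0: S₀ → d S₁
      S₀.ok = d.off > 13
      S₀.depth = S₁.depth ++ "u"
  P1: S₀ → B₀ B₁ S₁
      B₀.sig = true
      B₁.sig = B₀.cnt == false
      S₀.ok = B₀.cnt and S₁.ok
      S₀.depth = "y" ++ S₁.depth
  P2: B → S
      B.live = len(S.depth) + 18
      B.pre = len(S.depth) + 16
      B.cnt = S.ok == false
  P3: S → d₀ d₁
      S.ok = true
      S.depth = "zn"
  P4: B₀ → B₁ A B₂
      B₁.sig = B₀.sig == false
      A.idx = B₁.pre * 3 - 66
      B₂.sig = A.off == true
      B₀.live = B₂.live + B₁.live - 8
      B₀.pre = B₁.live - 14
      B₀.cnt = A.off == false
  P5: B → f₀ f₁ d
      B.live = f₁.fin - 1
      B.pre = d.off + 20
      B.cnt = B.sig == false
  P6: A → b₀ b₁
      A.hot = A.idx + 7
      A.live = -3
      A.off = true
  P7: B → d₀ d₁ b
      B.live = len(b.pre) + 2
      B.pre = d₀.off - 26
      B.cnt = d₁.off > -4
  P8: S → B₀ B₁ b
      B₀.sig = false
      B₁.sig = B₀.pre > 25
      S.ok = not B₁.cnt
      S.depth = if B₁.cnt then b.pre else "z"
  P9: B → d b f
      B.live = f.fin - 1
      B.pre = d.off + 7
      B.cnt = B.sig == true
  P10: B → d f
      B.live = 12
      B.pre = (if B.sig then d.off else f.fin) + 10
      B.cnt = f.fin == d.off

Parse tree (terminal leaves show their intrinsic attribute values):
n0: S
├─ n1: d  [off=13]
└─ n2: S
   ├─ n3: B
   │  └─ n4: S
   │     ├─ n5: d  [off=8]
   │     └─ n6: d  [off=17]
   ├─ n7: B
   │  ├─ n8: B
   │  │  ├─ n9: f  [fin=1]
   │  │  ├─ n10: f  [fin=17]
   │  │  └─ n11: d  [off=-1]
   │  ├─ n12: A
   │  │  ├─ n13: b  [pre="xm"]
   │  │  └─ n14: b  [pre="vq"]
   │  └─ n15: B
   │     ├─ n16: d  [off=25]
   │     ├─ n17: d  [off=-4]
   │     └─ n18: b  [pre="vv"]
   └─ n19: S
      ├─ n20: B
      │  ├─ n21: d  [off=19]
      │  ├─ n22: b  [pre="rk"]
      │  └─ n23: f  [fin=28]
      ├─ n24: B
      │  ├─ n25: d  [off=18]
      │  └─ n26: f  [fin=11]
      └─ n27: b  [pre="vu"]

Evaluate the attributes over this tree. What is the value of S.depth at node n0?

1. n1.off = 13  [terminal]
2. n3.sig = true  [true]
3. n5.off = 8  [terminal]
4. n6.off = 17  [terminal]
5. n4.ok = true  [true]
6. n4.depth = "zn"  ["zn"]
7. n3.live = 20  [len(S.depth) + 18]
8. n3.pre = 18  [len(S.depth) + 16]
9. n3.cnt = false  [S.ok == false]
10. n7.sig = true  [B₀.cnt == false]
11. n8.sig = false  [B₀.sig == false]
12. n9.fin = 1  [terminal]
13. n10.fin = 17  [terminal]
14. n11.off = -1  [terminal]
15. n8.live = 16  [f₁.fin - 1]
16. n8.pre = 19  [d.off + 20]
17. n8.cnt = true  [B.sig == false]
18. n12.idx = -9  [B₁.pre * 3 - 66]
19. n13.pre = "xm"  [terminal]
20. n14.pre = "vq"  [terminal]
21. n12.hot = -2  [A.idx + 7]
22. n12.live = -3  [-3]
23. n12.off = true  [true]
24. n15.sig = true  [A.off == true]
25. n16.off = 25  [terminal]
26. n17.off = -4  [terminal]
27. n18.pre = "vv"  [terminal]
28. n15.live = 4  [len(b.pre) + 2]
29. n15.pre = -1  [d₀.off - 26]
30. n15.cnt = false  [d₁.off > -4]
31. n7.live = 12  [B₂.live + B₁.live - 8]
32. n7.pre = 2  [B₁.live - 14]
33. n7.cnt = false  [A.off == false]
34. n20.sig = false  [false]
35. n21.off = 19  [terminal]
36. n22.pre = "rk"  [terminal]
37. n23.fin = 28  [terminal]
38. n20.live = 27  [f.fin - 1]
39. n20.pre = 26  [d.off + 7]
40. n20.cnt = false  [B.sig == true]
41. n24.sig = true  [B₀.pre > 25]
42. n25.off = 18  [terminal]
43. n26.fin = 11  [terminal]
44. n24.live = 12  [12]
45. n24.pre = 28  [(if B.sig then d.off else f.fin) + 10]
46. n24.cnt = false  [f.fin == d.off]
47. n27.pre = "vu"  [terminal]
48. n19.ok = true  [not B₁.cnt]
49. n19.depth = "z"  [if B₁.cnt then b.pre else "z"]
50. n2.ok = false  [B₀.cnt and S₁.ok]
51. n2.depth = "yz"  ["y" ++ S₁.depth]
52. n0.ok = false  [d.off > 13]
53. n0.depth = "yzu"  [S₁.depth ++ "u"]

"yzu"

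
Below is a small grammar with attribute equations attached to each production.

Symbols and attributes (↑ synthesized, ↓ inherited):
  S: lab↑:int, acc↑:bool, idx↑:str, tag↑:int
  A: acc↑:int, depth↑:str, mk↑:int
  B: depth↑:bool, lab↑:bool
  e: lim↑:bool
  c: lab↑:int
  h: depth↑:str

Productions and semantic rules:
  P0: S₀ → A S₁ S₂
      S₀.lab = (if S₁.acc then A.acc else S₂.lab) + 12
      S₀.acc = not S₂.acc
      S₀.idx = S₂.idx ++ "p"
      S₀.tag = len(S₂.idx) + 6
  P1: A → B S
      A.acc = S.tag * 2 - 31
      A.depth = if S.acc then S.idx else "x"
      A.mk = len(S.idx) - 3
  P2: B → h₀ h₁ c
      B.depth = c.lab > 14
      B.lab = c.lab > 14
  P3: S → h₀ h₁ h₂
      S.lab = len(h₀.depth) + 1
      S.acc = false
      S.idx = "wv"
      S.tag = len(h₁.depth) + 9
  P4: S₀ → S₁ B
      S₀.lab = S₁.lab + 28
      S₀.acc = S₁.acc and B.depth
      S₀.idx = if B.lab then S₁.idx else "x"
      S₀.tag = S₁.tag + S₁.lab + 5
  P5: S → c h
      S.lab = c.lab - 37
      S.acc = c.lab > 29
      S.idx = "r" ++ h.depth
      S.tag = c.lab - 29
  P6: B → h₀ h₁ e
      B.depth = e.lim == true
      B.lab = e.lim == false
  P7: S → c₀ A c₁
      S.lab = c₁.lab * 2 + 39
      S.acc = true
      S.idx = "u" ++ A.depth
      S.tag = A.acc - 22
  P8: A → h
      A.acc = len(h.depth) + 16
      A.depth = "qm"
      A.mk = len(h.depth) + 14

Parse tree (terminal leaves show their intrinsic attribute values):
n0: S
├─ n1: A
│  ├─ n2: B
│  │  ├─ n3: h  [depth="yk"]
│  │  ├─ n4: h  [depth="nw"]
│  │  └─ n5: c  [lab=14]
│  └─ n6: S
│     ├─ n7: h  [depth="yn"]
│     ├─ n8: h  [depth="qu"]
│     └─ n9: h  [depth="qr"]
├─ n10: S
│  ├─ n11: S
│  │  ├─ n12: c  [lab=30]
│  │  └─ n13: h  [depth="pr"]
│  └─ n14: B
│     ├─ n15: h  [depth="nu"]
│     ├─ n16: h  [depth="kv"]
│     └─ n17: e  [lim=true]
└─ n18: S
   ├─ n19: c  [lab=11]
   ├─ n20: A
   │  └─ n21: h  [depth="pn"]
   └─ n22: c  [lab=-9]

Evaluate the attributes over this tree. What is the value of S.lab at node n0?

1. n3.depth = "yk"  [terminal]
2. n4.depth = "nw"  [terminal]
3. n5.lab = 14  [terminal]
4. n2.depth = false  [c.lab > 14]
5. n2.lab = false  [c.lab > 14]
6. n7.depth = "yn"  [terminal]
7. n8.depth = "qu"  [terminal]
8. n9.depth = "qr"  [terminal]
9. n6.lab = 3  [len(h₀.depth) + 1]
10. n6.acc = false  [false]
11. n6.idx = "wv"  ["wv"]
12. n6.tag = 11  [len(h₁.depth) + 9]
13. n1.acc = -9  [S.tag * 2 - 31]
14. n1.depth = "x"  [if S.acc then S.idx else "x"]
15. n1.mk = -1  [len(S.idx) - 3]
16. n12.lab = 30  [terminal]
17. n13.depth = "pr"  [terminal]
18. n11.lab = -7  [c.lab - 37]
19. n11.acc = true  [c.lab > 29]
20. n11.idx = "rpr"  ["r" ++ h.depth]
21. n11.tag = 1  [c.lab - 29]
22. n15.depth = "nu"  [terminal]
23. n16.depth = "kv"  [terminal]
24. n17.lim = true  [terminal]
25. n14.depth = true  [e.lim == true]
26. n14.lab = false  [e.lim == false]
27. n10.lab = 21  [S₁.lab + 28]
28. n10.acc = true  [S₁.acc and B.depth]
29. n10.idx = "x"  [if B.lab then S₁.idx else "x"]
30. n10.tag = -1  [S₁.tag + S₁.lab + 5]
31. n19.lab = 11  [terminal]
32. n21.depth = "pn"  [terminal]
33. n20.acc = 18  [len(h.depth) + 16]
34. n20.depth = "qm"  ["qm"]
35. n20.mk = 16  [len(h.depth) + 14]
36. n22.lab = -9  [terminal]
37. n18.lab = 21  [c₁.lab * 2 + 39]
38. n18.acc = true  [true]
39. n18.idx = "uqm"  ["u" ++ A.depth]
40. n18.tag = -4  [A.acc - 22]
41. n0.lab = 3  [(if S₁.acc then A.acc else S₂.lab) + 12]
42. n0.acc = false  [not S₂.acc]
43. n0.idx = "uqmp"  [S₂.idx ++ "p"]
44. n0.tag = 9  [len(S₂.idx) + 6]

3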